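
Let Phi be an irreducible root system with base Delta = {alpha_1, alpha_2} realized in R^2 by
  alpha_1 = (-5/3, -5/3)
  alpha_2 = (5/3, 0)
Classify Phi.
B_2

Compute the Cartan integers a_ij = 2(alpha_i, alpha_j)/(alpha_j, alpha_j); the resulting 2x2 Cartan matrix is
[[2, -2], [-1, 2]].
The roots have two lengths (squared-length ratio 2:1); the short ones are alpha_{2}. The associated Dynkin diagram is a chain of 2 nodes with a double edge at one end; the terminal node there is the unique short simple root (B_2), so the type is B_2 (the algebra so(5)).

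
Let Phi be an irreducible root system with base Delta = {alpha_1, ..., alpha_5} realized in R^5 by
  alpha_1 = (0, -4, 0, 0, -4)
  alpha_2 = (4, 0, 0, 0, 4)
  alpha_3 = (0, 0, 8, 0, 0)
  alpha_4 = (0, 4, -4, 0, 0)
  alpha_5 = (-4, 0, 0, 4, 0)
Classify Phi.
type C_5

Compute the Cartan integers a_ij = 2(alpha_i, alpha_j)/(alpha_j, alpha_j); the resulting 5x5 Cartan matrix is
[[2, -1, 0, -1, 0], [-1, 2, 0, 0, -1], [0, 0, 2, -2, 0], [-1, 0, -1, 2, 0], [0, -1, 0, 0, 2]].
The roots have two lengths (squared-length ratio 2:1); the short ones are alpha_{1,2,4,5}. The associated Dynkin diagram is a chain of 5 nodes with a double edge at one end; the terminal node there is the unique long simple root (C_5), so the type is C_5 (the algebra sp(10)).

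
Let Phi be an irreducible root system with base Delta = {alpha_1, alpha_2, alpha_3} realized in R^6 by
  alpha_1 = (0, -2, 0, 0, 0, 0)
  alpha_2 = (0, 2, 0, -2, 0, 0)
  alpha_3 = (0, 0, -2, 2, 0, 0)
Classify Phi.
Compute the Cartan integers a_ij = 2(alpha_i, alpha_j)/(alpha_j, alpha_j); the resulting 3x3 Cartan matrix is
[[2, -1, 0], [-2, 2, -1], [0, -1, 2]].
The roots have two lengths (squared-length ratio 2:1); the short ones are alpha_{1}. The associated Dynkin diagram is a chain of 3 nodes with a double edge at one end; the terminal node there is the unique short simple root (B_3), so the type is B_3 (the algebra so(7)).

B_3 (so(7))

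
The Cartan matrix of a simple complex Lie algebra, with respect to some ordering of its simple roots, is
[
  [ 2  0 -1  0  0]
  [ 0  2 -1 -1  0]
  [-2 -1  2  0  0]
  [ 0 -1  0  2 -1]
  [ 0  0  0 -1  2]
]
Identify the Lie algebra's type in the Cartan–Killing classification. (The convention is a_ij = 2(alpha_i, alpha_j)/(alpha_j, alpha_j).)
The matrix has rank 5 with 2's on the diagonal. Reading the off-diagonal entries as Dynkin edges (a single edge where a_ij = a_ji = -1; a double or triple edge where a_ij * a_ji = 2 or 3), the diagram is a chain of 5 nodes with a double edge at one end; the terminal node there is the unique short simple root (B_5). One simple-root ordering that puts it in standard form is (alpha_5, alpha_4, alpha_2, alpha_3, alpha_1). So the algebra is type B_5, i.e. so(11).

B_5 (so(11))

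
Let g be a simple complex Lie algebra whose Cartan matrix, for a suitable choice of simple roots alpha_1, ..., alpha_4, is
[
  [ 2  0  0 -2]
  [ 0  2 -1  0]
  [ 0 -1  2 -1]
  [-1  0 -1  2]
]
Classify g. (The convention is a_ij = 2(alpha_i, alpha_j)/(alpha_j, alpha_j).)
The matrix has rank 4 with 2's on the diagonal. Reading the off-diagonal entries as Dynkin edges (a single edge where a_ij = a_ji = -1; a double or triple edge where a_ij * a_ji = 2 or 3), the diagram is a chain of 4 nodes with a double edge at one end; the terminal node there is the unique long simple root (C_4). One simple-root ordering that puts it in standard form is (alpha_2, alpha_3, alpha_4, alpha_1). So the algebra is type C_4, i.e. sp(8).

type C_4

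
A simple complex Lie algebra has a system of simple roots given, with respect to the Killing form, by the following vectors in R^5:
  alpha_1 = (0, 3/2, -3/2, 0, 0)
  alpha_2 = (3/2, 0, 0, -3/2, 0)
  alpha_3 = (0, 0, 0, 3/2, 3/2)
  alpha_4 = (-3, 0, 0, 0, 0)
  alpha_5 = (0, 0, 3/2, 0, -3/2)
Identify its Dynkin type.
C_5

Compute the Cartan integers a_ij = 2(alpha_i, alpha_j)/(alpha_j, alpha_j); the resulting 5x5 Cartan matrix is
[[2, 0, 0, 0, -1], [0, 2, -1, -1, 0], [0, -1, 2, 0, -1], [0, -2, 0, 2, 0], [-1, 0, -1, 0, 2]].
The roots have two lengths (squared-length ratio 2:1); the short ones are alpha_{1,2,3,5}. The associated Dynkin diagram is a chain of 5 nodes with a double edge at one end; the terminal node there is the unique long simple root (C_5), so the type is C_5 (the algebra sp(10)).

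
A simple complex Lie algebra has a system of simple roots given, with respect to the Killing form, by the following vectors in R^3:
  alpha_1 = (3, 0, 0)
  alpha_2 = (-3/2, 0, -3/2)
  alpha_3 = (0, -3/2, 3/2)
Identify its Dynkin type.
type C_3

Compute the Cartan integers a_ij = 2(alpha_i, alpha_j)/(alpha_j, alpha_j); the resulting 3x3 Cartan matrix is
[[2, -2, 0], [-1, 2, -1], [0, -1, 2]].
The roots have two lengths (squared-length ratio 2:1); the short ones are alpha_{2,3}. The associated Dynkin diagram is a chain of 3 nodes with a double edge at one end; the terminal node there is the unique long simple root (C_3), so the type is C_3 (the algebra sp(6)).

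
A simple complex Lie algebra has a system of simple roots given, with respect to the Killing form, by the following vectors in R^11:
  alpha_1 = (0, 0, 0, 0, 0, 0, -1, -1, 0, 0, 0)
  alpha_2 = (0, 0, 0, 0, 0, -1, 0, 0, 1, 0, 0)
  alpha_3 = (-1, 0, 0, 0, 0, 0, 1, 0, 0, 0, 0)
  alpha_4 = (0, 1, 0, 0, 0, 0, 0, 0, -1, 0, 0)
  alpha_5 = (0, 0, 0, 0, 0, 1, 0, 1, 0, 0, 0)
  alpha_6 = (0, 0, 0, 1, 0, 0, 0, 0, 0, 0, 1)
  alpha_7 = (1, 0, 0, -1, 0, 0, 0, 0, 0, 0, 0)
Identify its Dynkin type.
Compute the Cartan integers a_ij = 2(alpha_i, alpha_j)/(alpha_j, alpha_j); the resulting 7x7 Cartan matrix is
[[2, 0, -1, 0, -1, 0, 0], [0, 2, 0, -1, -1, 0, 0], [-1, 0, 2, 0, 0, 0, -1], [0, -1, 0, 2, 0, 0, 0], [-1, -1, 0, 0, 2, 0, 0], [0, 0, 0, 0, 0, 2, -1], [0, 0, -1, 0, 0, -1, 2]].
All simple roots have the same length, so the diagram is simply laced. The associated Dynkin diagram is a chain of 7 nodes with single edges (A_7), so the type is A_7 (the algebra sl(8)).

A7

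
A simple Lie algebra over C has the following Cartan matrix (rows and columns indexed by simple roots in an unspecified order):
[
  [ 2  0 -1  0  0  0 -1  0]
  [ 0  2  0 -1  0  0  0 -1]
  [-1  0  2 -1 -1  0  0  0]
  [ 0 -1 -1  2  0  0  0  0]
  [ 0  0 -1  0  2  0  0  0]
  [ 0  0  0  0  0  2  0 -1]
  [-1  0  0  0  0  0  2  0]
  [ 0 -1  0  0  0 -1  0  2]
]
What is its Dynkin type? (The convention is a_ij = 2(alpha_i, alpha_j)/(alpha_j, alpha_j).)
The matrix has rank 8 with 2's on the diagonal. Reading the off-diagonal entries as Dynkin edges (a single edge where a_ij = a_ji = -1; a double or triple edge where a_ij * a_ji = 2 or 3), the diagram is a chain of 7 nodes with one extra node attached to the third node from one end (E_8). One simple-root ordering that puts it in standard form is (alpha_7, alpha_5, alpha_1, alpha_3, alpha_4, alpha_2, alpha_8, alpha_6). So the algebra is type E_8.

E8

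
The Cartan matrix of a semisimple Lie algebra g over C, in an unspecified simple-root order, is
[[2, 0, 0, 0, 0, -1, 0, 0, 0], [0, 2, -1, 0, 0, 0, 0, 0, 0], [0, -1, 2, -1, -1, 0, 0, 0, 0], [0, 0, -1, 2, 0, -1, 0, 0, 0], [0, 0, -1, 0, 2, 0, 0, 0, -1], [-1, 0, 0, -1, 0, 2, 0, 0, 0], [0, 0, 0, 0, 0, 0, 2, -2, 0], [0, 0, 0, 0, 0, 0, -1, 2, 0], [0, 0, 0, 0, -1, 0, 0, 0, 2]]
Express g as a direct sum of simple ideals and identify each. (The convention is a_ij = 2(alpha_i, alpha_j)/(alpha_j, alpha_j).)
type B_2 + type E_7

The diagram associated to this matrix has two connected components: the simple roots {alpha_7, alpha_8} form a chain of 2 nodes with a double edge at one end; the terminal node there is the unique short simple root (B_2), and {alpha_1, alpha_2, alpha_3, alpha_4, alpha_5, alpha_6, alpha_9} form a chain of 6 nodes with one extra node attached to the third node from one end (E_7). A semisimple Lie algebra decomposes uniquely as the direct sum of simple ideals, one per connected component of its Dynkin diagram, so g ≅ B_2 ⊕ E_7 (dimension 10 + 133 = 143).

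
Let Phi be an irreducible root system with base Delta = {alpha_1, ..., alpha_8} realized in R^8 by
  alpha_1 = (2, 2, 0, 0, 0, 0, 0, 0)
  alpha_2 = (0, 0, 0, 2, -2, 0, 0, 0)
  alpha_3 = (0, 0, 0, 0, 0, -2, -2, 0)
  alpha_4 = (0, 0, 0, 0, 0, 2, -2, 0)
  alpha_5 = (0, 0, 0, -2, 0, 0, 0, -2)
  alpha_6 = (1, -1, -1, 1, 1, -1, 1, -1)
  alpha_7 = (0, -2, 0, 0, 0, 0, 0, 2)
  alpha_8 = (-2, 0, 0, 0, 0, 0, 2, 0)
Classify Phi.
type E_8

Compute the Cartan integers a_ij = 2(alpha_i, alpha_j)/(alpha_j, alpha_j); the resulting 8x8 Cartan matrix is
[[2, 0, 0, 0, 0, 0, -1, -1], [0, 2, 0, 0, -1, 0, 0, 0], [0, 0, 2, 0, 0, 0, 0, -1], [0, 0, 0, 2, 0, -1, 0, -1], [0, -1, 0, 0, 2, 0, -1, 0], [0, 0, 0, -1, 0, 2, 0, 0], [-1, 0, 0, 0, -1, 0, 2, 0], [-1, 0, -1, -1, 0, 0, 0, 2]].
All simple roots have the same length, so the diagram is simply laced. The associated Dynkin diagram is a chain of 7 nodes with one extra node attached to the third node from one end (E_8), so the type is E_8.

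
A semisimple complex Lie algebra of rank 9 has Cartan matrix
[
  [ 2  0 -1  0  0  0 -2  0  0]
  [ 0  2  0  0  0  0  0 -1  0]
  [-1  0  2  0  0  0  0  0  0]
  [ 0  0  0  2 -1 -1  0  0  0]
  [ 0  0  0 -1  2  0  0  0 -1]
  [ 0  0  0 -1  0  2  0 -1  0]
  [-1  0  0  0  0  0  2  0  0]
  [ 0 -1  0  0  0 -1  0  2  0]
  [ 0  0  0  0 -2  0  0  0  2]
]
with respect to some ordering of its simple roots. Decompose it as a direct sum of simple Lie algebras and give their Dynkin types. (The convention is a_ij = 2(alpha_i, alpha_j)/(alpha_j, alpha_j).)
The diagram associated to this matrix has two connected components: the simple roots {alpha_1, alpha_3, alpha_7} form a chain of 3 nodes with a double edge at one end; the terminal node there is the unique short simple root (B_3), and {alpha_2, alpha_4, alpha_5, alpha_6, alpha_8, alpha_9} form a chain of 6 nodes with a double edge at one end; the terminal node there is the unique long simple root (C_6). A semisimple Lie algebra decomposes uniquely as the direct sum of simple ideals, one per connected component of its Dynkin diagram, so g ≅ B_3 ⊕ C_6 (dimension 21 + 78 = 99).

B3 + C6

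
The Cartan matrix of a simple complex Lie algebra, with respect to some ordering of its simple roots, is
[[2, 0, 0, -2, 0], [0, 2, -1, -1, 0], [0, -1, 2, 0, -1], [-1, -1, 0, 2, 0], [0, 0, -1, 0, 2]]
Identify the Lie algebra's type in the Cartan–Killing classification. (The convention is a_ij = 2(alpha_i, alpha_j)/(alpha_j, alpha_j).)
The matrix has rank 5 with 2's on the diagonal. Reading the off-diagonal entries as Dynkin edges (a single edge where a_ij = a_ji = -1; a double or triple edge where a_ij * a_ji = 2 or 3), the diagram is a chain of 5 nodes with a double edge at one end; the terminal node there is the unique long simple root (C_5). One simple-root ordering that puts it in standard form is (alpha_5, alpha_3, alpha_2, alpha_4, alpha_1). So the algebra is type C_5, i.e. sp(10).

C5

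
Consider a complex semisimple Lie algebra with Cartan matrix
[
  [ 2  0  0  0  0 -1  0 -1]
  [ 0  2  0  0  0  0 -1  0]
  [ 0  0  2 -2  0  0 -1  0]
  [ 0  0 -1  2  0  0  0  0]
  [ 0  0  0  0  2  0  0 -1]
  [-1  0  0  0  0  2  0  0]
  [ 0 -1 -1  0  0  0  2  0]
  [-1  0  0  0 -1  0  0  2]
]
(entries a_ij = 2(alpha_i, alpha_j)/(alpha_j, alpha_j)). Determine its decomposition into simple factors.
The diagram associated to this matrix has two connected components: the simple roots {alpha_1, alpha_5, alpha_6, alpha_8} form a chain of 4 nodes with single edges (A_4), and {alpha_2, alpha_3, alpha_4, alpha_7} form a chain of 4 nodes with a double edge at one end; the terminal node there is the unique short simple root (B_4). A semisimple Lie algebra decomposes uniquely as the direct sum of simple ideals, one per connected component of its Dynkin diagram, so g ≅ A_4 ⊕ B_4 (dimension 24 + 36 = 60).

type A_4 + type B_4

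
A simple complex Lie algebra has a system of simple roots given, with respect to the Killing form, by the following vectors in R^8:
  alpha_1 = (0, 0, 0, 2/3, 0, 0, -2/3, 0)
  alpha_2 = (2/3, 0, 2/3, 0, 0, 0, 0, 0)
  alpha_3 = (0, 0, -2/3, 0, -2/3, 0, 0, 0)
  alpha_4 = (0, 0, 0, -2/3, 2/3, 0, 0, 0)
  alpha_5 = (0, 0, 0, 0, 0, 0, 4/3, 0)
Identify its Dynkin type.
type C_5

Compute the Cartan integers a_ij = 2(alpha_i, alpha_j)/(alpha_j, alpha_j); the resulting 5x5 Cartan matrix is
[[2, 0, 0, -1, -1], [0, 2, -1, 0, 0], [0, -1, 2, -1, 0], [-1, 0, -1, 2, 0], [-2, 0, 0, 0, 2]].
The roots have two lengths (squared-length ratio 2:1); the short ones are alpha_{1,2,3,4}. The associated Dynkin diagram is a chain of 5 nodes with a double edge at one end; the terminal node there is the unique long simple root (C_5), so the type is C_5 (the algebra sp(10)).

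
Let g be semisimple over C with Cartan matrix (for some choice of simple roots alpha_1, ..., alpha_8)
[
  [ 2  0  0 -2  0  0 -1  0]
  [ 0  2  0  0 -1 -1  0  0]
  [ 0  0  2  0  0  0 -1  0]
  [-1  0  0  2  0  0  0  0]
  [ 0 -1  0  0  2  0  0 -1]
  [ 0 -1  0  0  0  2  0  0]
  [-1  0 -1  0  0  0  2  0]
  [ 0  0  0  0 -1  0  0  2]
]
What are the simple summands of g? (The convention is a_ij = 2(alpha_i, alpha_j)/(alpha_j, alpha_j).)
A_4 ⊕ B_4

The diagram associated to this matrix has two connected components: the simple roots {alpha_2, alpha_5, alpha_6, alpha_8} form a chain of 4 nodes with single edges (A_4), and {alpha_1, alpha_3, alpha_4, alpha_7} form a chain of 4 nodes with a double edge at one end; the terminal node there is the unique short simple root (B_4). A semisimple Lie algebra decomposes uniquely as the direct sum of simple ideals, one per connected component of its Dynkin diagram, so g ≅ A_4 ⊕ B_4 (dimension 24 + 36 = 60).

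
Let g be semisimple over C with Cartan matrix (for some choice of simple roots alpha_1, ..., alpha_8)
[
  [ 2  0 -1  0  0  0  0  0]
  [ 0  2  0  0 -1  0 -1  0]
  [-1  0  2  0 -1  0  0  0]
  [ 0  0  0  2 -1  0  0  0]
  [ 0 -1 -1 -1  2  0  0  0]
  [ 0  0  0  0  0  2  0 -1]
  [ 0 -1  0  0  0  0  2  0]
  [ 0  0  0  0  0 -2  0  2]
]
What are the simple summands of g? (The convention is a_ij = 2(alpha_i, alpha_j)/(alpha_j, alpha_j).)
B_2 (so(5)) + E_6

The diagram associated to this matrix has two connected components: the simple roots {alpha_6, alpha_8} form a chain of 2 nodes with a double edge at one end; the terminal node there is the unique short simple root (B_2), and {alpha_1, alpha_2, alpha_3, alpha_4, alpha_5, alpha_7} form a chain of 5 nodes with one extra node attached to the third node from one end (E_6). A semisimple Lie algebra decomposes uniquely as the direct sum of simple ideals, one per connected component of its Dynkin diagram, so g ≅ B_2 ⊕ E_6 (dimension 10 + 78 = 88).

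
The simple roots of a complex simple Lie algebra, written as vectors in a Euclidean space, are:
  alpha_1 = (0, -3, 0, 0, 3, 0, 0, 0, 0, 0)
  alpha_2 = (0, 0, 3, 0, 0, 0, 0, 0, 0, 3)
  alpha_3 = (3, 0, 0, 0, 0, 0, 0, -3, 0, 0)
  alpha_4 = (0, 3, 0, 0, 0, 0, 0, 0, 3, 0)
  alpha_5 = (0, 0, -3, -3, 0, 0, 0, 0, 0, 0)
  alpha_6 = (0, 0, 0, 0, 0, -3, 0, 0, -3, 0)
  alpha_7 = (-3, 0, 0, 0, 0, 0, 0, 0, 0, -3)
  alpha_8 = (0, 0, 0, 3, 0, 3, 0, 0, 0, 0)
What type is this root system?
Compute the Cartan integers a_ij = 2(alpha_i, alpha_j)/(alpha_j, alpha_j); the resulting 8x8 Cartan matrix is
[[2, 0, 0, -1, 0, 0, 0, 0], [0, 2, 0, 0, -1, 0, -1, 0], [0, 0, 2, 0, 0, 0, -1, 0], [-1, 0, 0, 2, 0, -1, 0, 0], [0, -1, 0, 0, 2, 0, 0, -1], [0, 0, 0, -1, 0, 2, 0, -1], [0, -1, -1, 0, 0, 0, 2, 0], [0, 0, 0, 0, -1, -1, 0, 2]].
All simple roots have the same length, so the diagram is simply laced. The associated Dynkin diagram is a chain of 8 nodes with single edges (A_8), so the type is A_8 (the algebra sl(9)).

A8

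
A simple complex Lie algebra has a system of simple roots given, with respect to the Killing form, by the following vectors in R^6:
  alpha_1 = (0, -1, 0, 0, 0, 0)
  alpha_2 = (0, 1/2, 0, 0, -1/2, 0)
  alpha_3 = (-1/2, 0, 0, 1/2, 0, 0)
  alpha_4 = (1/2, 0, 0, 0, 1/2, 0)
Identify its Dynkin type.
Compute the Cartan integers a_ij = 2(alpha_i, alpha_j)/(alpha_j, alpha_j); the resulting 4x4 Cartan matrix is
[[2, -2, 0, 0], [-1, 2, 0, -1], [0, 0, 2, -1], [0, -1, -1, 2]].
The roots have two lengths (squared-length ratio 2:1); the short ones are alpha_{2,3,4}. The associated Dynkin diagram is a chain of 4 nodes with a double edge at one end; the terminal node there is the unique long simple root (C_4), so the type is C_4 (the algebra sp(8)).

C4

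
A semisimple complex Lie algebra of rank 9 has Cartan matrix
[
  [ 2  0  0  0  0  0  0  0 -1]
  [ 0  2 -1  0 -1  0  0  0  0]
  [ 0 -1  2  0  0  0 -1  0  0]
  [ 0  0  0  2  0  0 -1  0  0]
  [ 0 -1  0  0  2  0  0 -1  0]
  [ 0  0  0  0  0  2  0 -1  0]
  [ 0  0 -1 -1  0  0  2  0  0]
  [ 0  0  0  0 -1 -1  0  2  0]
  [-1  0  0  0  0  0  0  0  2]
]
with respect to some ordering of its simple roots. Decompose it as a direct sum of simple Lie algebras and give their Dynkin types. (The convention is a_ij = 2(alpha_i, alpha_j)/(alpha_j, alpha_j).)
The diagram associated to this matrix has two connected components: the simple roots {alpha_1, alpha_9} form a chain of 2 nodes with single edges (A_2), and {alpha_2, alpha_3, alpha_4, alpha_5, alpha_6, alpha_7, alpha_8} form a chain of 7 nodes with single edges (A_7). A semisimple Lie algebra decomposes uniquely as the direct sum of simple ideals, one per connected component of its Dynkin diagram, so g ≅ A_2 ⊕ A_7 (dimension 8 + 63 = 71).

A_2 (sl(3)) + A_7 (sl(8))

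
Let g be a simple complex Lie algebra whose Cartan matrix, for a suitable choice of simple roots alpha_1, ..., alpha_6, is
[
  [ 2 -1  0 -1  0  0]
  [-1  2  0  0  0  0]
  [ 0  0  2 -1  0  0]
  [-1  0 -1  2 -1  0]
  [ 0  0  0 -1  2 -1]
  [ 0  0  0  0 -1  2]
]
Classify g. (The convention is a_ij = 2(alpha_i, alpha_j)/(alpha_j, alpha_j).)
The matrix has rank 6 with 2's on the diagonal. Reading the off-diagonal entries as Dynkin edges (a single edge where a_ij = a_ji = -1; a double or triple edge where a_ij * a_ji = 2 or 3), the diagram is a chain of 5 nodes with one extra node attached to the third node from one end (E_6). One simple-root ordering that puts it in standard form is (alpha_6, alpha_3, alpha_5, alpha_4, alpha_1, alpha_2). So the algebra is type E_6.

E_6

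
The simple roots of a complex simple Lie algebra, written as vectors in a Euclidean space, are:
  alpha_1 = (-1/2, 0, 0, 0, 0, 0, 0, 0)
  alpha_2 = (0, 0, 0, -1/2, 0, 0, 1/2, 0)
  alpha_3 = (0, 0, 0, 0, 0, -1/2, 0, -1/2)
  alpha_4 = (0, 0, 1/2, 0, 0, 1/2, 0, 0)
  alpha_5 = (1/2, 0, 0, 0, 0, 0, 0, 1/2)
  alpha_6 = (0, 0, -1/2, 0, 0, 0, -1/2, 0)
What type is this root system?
Compute the Cartan integers a_ij = 2(alpha_i, alpha_j)/(alpha_j, alpha_j); the resulting 6x6 Cartan matrix is
[[2, 0, 0, 0, -1, 0], [0, 2, 0, 0, 0, -1], [0, 0, 2, -1, -1, 0], [0, 0, -1, 2, 0, -1], [-2, 0, -1, 0, 2, 0], [0, -1, 0, -1, 0, 2]].
The roots have two lengths (squared-length ratio 2:1); the short ones are alpha_{1}. The associated Dynkin diagram is a chain of 6 nodes with a double edge at one end; the terminal node there is the unique short simple root (B_6), so the type is B_6 (the algebra so(13)).

type B_6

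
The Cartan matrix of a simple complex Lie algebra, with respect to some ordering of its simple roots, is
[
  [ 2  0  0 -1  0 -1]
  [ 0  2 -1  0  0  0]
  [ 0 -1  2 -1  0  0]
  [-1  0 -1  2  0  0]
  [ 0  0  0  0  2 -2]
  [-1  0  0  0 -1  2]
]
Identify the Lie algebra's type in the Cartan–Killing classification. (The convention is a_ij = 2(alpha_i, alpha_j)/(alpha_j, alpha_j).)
The matrix has rank 6 with 2's on the diagonal. Reading the off-diagonal entries as Dynkin edges (a single edge where a_ij = a_ji = -1; a double or triple edge where a_ij * a_ji = 2 or 3), the diagram is a chain of 6 nodes with a double edge at one end; the terminal node there is the unique long simple root (C_6). One simple-root ordering that puts it in standard form is (alpha_2, alpha_3, alpha_4, alpha_1, alpha_6, alpha_5). So the algebra is type C_6, i.e. sp(12).

type C_6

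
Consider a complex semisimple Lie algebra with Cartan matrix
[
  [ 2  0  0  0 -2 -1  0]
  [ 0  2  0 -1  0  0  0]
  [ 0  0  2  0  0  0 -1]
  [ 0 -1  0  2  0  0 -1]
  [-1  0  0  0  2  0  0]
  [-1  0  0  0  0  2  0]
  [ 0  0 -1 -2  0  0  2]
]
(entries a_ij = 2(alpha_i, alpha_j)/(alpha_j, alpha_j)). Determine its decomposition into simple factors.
The diagram associated to this matrix has two connected components: the simple roots {alpha_1, alpha_5, alpha_6} form a chain of 3 nodes with a double edge at one end; the terminal node there is the unique short simple root (B_3), and {alpha_2, alpha_3, alpha_4, alpha_7} form a chain of 4 nodes with a double edge between the middle two (F_4). A semisimple Lie algebra decomposes uniquely as the direct sum of simple ideals, one per connected component of its Dynkin diagram, so g ≅ B_3 ⊕ F_4 (dimension 21 + 52 = 73).

B_3 ⊕ F_4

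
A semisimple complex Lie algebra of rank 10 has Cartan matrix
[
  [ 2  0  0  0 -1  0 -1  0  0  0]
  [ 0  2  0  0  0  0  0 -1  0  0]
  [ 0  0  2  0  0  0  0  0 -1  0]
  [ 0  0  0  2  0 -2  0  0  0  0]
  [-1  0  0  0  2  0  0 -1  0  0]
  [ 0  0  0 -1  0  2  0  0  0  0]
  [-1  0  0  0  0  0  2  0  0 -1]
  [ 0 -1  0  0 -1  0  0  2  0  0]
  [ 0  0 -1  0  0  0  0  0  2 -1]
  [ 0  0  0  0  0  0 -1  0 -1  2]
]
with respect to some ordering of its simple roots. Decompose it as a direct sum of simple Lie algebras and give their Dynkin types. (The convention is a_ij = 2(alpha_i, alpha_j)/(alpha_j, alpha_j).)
The diagram associated to this matrix has two connected components: the simple roots {alpha_1, alpha_2, alpha_3, alpha_5, alpha_7, alpha_8, alpha_9, alpha_10} form a chain of 8 nodes with single edges (A_8), and {alpha_4, alpha_6} form a chain of 2 nodes with a double edge at one end; the terminal node there is the unique short simple root (B_2). A semisimple Lie algebra decomposes uniquely as the direct sum of simple ideals, one per connected component of its Dynkin diagram, so g ≅ A_8 ⊕ B_2 (dimension 80 + 10 = 90).

A8 ⊕ B2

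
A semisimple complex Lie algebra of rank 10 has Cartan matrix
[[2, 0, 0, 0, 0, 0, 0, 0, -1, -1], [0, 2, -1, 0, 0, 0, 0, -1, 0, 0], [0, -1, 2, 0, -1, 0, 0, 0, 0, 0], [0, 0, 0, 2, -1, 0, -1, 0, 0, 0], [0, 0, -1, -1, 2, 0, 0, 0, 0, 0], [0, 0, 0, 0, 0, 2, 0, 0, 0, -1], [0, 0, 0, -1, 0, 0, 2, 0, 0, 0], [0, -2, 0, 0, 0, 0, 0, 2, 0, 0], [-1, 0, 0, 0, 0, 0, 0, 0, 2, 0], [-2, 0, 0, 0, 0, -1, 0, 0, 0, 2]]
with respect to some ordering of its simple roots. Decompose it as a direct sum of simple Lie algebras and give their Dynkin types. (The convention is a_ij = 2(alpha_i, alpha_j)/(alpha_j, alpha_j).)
The diagram associated to this matrix has two connected components: the simple roots {alpha_2, alpha_3, alpha_4, alpha_5, alpha_7, alpha_8} form a chain of 6 nodes with a double edge at one end; the terminal node there is the unique long simple root (C_6), and {alpha_1, alpha_6, alpha_9, alpha_10} form a chain of 4 nodes with a double edge between the middle two (F_4). A semisimple Lie algebra decomposes uniquely as the direct sum of simple ideals, one per connected component of its Dynkin diagram, so g ≅ C_6 ⊕ F_4 (dimension 78 + 52 = 130).

C6 ⊕ F4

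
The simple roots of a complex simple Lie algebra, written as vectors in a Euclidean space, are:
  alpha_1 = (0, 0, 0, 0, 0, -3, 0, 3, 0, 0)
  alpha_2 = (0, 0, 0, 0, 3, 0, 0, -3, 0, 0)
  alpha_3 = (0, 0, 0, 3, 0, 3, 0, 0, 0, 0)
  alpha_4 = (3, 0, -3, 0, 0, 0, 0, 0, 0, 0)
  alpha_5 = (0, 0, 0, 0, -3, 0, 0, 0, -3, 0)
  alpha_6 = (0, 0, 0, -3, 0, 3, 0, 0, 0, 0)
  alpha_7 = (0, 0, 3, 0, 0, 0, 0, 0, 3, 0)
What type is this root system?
D_7

Compute the Cartan integers a_ij = 2(alpha_i, alpha_j)/(alpha_j, alpha_j); the resulting 7x7 Cartan matrix is
[[2, -1, -1, 0, 0, -1, 0], [-1, 2, 0, 0, -1, 0, 0], [-1, 0, 2, 0, 0, 0, 0], [0, 0, 0, 2, 0, 0, -1], [0, -1, 0, 0, 2, 0, -1], [-1, 0, 0, 0, 0, 2, 0], [0, 0, 0, -1, -1, 0, 2]].
All simple roots have the same length, so the diagram is simply laced. The associated Dynkin diagram is a chain of 5 nodes with a fork of two nodes at one end (D_7), so the type is D_7 (the algebra so(14)).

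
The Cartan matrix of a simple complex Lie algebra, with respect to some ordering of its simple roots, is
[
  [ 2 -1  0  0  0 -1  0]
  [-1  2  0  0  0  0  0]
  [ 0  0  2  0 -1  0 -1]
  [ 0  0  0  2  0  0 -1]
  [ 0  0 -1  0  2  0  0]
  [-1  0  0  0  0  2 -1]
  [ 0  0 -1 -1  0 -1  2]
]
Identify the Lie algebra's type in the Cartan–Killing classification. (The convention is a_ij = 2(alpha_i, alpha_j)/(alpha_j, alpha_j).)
E_7

The matrix has rank 7 with 2's on the diagonal. Reading the off-diagonal entries as Dynkin edges (a single edge where a_ij = a_ji = -1; a double or triple edge where a_ij * a_ji = 2 or 3), the diagram is a chain of 6 nodes with one extra node attached to the third node from one end (E_7). One simple-root ordering that puts it in standard form is (alpha_5, alpha_4, alpha_3, alpha_7, alpha_6, alpha_1, alpha_2). So the algebra is type E_7.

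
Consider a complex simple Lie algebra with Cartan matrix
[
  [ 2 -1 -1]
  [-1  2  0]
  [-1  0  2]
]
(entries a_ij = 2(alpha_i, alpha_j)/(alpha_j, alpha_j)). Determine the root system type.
type A_3

The matrix has rank 3 with 2's on the diagonal. Reading the off-diagonal entries as Dynkin edges (a single edge where a_ij = a_ji = -1; a double or triple edge where a_ij * a_ji = 2 or 3), the diagram is a chain of 3 nodes with single edges (A_3). One simple-root ordering that puts it in standard form is (alpha_3, alpha_1, alpha_2). So the algebra is type A_3, i.e. sl(4).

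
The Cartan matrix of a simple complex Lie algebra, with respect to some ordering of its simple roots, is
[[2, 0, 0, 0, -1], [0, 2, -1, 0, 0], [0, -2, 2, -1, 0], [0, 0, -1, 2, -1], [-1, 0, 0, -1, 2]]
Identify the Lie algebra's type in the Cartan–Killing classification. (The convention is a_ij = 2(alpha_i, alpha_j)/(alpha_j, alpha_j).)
The matrix has rank 5 with 2's on the diagonal. Reading the off-diagonal entries as Dynkin edges (a single edge where a_ij = a_ji = -1; a double or triple edge where a_ij * a_ji = 2 or 3), the diagram is a chain of 5 nodes with a double edge at one end; the terminal node there is the unique short simple root (B_5). One simple-root ordering that puts it in standard form is (alpha_1, alpha_5, alpha_4, alpha_3, alpha_2). So the algebra is type B_5, i.e. so(11).

B5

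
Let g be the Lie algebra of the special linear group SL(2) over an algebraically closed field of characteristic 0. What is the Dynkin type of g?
This is sl(2), which has dimension 2^2 - 1 = 3 and rank 2 - 1 = 1 (a Cartan subalgebra is the diagonal traceless matrices). In the classification of classical Lie algebras, the special linear algebra sl(n+1) has type A_n; here n = 1, so the Dynkin diagram is a chain of 1 nodes with single edges (A_1). Hence the type is A_1.

A_1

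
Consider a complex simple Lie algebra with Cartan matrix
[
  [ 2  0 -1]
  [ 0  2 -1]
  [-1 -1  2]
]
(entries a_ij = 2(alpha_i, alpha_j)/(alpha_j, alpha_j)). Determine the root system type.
The matrix has rank 3 with 2's on the diagonal. Reading the off-diagonal entries as Dynkin edges (a single edge where a_ij = a_ji = -1; a double or triple edge where a_ij * a_ji = 2 or 3), the diagram is a chain of 3 nodes with single edges (A_3). One simple-root ordering that puts it in standard form is (alpha_2, alpha_3, alpha_1). So the algebra is type A_3, i.e. sl(4).

A3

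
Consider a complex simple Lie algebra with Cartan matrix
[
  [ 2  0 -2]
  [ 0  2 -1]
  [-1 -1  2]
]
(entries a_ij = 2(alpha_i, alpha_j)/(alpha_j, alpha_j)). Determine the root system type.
C3

The matrix has rank 3 with 2's on the diagonal. Reading the off-diagonal entries as Dynkin edges (a single edge where a_ij = a_ji = -1; a double or triple edge where a_ij * a_ji = 2 or 3), the diagram is a chain of 3 nodes with a double edge at one end; the terminal node there is the unique long simple root (C_3). One simple-root ordering that puts it in standard form is (alpha_2, alpha_3, alpha_1). So the algebra is type C_3, i.e. sp(6).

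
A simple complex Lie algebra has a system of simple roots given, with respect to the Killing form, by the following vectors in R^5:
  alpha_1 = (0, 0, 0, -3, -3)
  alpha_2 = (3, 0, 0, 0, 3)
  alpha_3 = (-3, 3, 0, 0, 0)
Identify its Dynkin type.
Compute the Cartan integers a_ij = 2(alpha_i, alpha_j)/(alpha_j, alpha_j); the resulting 3x3 Cartan matrix is
[[2, -1, 0], [-1, 2, -1], [0, -1, 2]].
All simple roots have the same length, so the diagram is simply laced. The associated Dynkin diagram is a chain of 3 nodes with single edges (A_3), so the type is A_3 (the algebra sl(4)).

A_3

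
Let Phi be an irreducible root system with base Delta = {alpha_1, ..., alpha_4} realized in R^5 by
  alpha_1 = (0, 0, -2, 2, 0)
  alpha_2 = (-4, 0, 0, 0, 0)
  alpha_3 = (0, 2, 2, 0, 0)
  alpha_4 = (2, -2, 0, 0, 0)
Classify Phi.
Compute the Cartan integers a_ij = 2(alpha_i, alpha_j)/(alpha_j, alpha_j); the resulting 4x4 Cartan matrix is
[[2, 0, -1, 0], [0, 2, 0, -2], [-1, 0, 2, -1], [0, -1, -1, 2]].
The roots have two lengths (squared-length ratio 2:1); the short ones are alpha_{1,3,4}. The associated Dynkin diagram is a chain of 4 nodes with a double edge at one end; the terminal node there is the unique long simple root (C_4), so the type is C_4 (the algebra sp(8)).

type C_4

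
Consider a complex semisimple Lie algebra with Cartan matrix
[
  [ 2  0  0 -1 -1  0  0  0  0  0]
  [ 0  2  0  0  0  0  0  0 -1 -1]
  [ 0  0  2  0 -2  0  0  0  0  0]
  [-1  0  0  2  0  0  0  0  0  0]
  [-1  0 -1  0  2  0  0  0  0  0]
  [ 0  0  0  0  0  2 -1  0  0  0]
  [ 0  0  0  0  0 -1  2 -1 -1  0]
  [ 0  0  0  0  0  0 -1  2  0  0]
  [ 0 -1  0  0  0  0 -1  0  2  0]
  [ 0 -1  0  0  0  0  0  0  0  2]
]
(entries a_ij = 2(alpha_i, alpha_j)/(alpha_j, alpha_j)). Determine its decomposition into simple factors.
The diagram associated to this matrix has two connected components: the simple roots {alpha_1, alpha_3, alpha_4, alpha_5} form a chain of 4 nodes with a double edge at one end; the terminal node there is the unique long simple root (C_4), and {alpha_2, alpha_6, alpha_7, alpha_8, alpha_9, alpha_10} form a chain of 4 nodes with a fork of two nodes at one end (D_6). A semisimple Lie algebra decomposes uniquely as the direct sum of simple ideals, one per connected component of its Dynkin diagram, so g ≅ C_4 ⊕ D_6 (dimension 36 + 66 = 102).

C_4 (sp(8)) + D_6 (so(12))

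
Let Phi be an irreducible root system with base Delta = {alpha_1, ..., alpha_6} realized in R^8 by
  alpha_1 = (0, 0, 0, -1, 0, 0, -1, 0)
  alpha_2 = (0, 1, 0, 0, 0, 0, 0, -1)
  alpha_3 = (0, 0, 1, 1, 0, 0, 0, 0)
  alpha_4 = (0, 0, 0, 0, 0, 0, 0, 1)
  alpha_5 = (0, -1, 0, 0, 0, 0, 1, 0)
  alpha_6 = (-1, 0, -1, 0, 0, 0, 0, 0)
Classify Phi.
Compute the Cartan integers a_ij = 2(alpha_i, alpha_j)/(alpha_j, alpha_j); the resulting 6x6 Cartan matrix is
[[2, 0, -1, 0, -1, 0], [0, 2, 0, -2, -1, 0], [-1, 0, 2, 0, 0, -1], [0, -1, 0, 2, 0, 0], [-1, -1, 0, 0, 2, 0], [0, 0, -1, 0, 0, 2]].
The roots have two lengths (squared-length ratio 2:1); the short ones are alpha_{4}. The associated Dynkin diagram is a chain of 6 nodes with a double edge at one end; the terminal node there is the unique short simple root (B_6), so the type is B_6 (the algebra so(13)).

B6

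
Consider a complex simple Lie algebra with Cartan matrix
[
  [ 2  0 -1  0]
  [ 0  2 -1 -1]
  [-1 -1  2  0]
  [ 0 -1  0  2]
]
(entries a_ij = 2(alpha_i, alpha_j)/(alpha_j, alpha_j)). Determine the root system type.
The matrix has rank 4 with 2's on the diagonal. Reading the off-diagonal entries as Dynkin edges (a single edge where a_ij = a_ji = -1; a double or triple edge where a_ij * a_ji = 2 or 3), the diagram is a chain of 4 nodes with single edges (A_4). One simple-root ordering that puts it in standard form is (alpha_4, alpha_2, alpha_3, alpha_1). So the algebra is type A_4, i.e. sl(5).

A4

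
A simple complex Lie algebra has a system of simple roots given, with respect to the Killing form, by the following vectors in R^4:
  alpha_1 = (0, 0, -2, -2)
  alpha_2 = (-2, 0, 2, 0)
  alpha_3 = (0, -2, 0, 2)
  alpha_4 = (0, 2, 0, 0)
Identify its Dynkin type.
B_4 (so(9))

Compute the Cartan integers a_ij = 2(alpha_i, alpha_j)/(alpha_j, alpha_j); the resulting 4x4 Cartan matrix is
[[2, -1, -1, 0], [-1, 2, 0, 0], [-1, 0, 2, -2], [0, 0, -1, 2]].
The roots have two lengths (squared-length ratio 2:1); the short ones are alpha_{4}. The associated Dynkin diagram is a chain of 4 nodes with a double edge at one end; the terminal node there is the unique short simple root (B_4), so the type is B_4 (the algebra so(9)).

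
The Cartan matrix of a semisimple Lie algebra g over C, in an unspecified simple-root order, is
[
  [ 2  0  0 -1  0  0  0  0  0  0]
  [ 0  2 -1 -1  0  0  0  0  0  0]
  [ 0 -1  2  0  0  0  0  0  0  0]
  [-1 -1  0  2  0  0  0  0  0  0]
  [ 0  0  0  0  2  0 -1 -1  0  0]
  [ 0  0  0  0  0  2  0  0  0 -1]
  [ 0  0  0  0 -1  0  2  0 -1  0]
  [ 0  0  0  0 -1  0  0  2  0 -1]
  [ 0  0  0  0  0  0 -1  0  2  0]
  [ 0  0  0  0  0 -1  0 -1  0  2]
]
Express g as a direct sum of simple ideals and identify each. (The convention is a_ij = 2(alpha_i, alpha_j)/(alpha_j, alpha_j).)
A4 ⊕ A6

The diagram associated to this matrix has two connected components: the simple roots {alpha_1, alpha_2, alpha_3, alpha_4} form a chain of 4 nodes with single edges (A_4), and {alpha_5, alpha_6, alpha_7, alpha_8, alpha_9, alpha_10} form a chain of 6 nodes with single edges (A_6). A semisimple Lie algebra decomposes uniquely as the direct sum of simple ideals, one per connected component of its Dynkin diagram, so g ≅ A_4 ⊕ A_6 (dimension 24 + 48 = 72).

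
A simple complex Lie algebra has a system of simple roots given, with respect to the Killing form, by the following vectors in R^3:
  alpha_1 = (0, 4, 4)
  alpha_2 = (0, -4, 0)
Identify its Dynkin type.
Compute the Cartan integers a_ij = 2(alpha_i, alpha_j)/(alpha_j, alpha_j); the resulting 2x2 Cartan matrix is
[[2, -2], [-1, 2]].
The roots have two lengths (squared-length ratio 2:1); the short ones are alpha_{2}. The associated Dynkin diagram is a chain of 2 nodes with a double edge at one end; the terminal node there is the unique short simple root (B_2), so the type is B_2 (the algebra so(5)).

B2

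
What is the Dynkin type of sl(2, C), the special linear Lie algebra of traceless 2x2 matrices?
This is sl(2), which has dimension 2^2 - 1 = 3 and rank 2 - 1 = 1 (a Cartan subalgebra is the diagonal traceless matrices). In the classification of classical Lie algebras, the special linear algebra sl(n+1) has type A_n; here n = 1, so the Dynkin diagram is a chain of 1 nodes with single edges (A_1). Hence the type is A_1.

A1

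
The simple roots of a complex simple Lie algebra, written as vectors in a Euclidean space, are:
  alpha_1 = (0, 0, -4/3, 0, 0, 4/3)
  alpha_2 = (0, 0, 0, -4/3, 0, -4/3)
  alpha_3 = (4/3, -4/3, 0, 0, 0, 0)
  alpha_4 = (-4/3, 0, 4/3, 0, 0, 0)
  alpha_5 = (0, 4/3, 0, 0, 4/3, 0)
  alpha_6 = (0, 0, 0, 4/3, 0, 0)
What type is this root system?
Compute the Cartan integers a_ij = 2(alpha_i, alpha_j)/(alpha_j, alpha_j); the resulting 6x6 Cartan matrix is
[[2, -1, 0, -1, 0, 0], [-1, 2, 0, 0, 0, -2], [0, 0, 2, -1, -1, 0], [-1, 0, -1, 2, 0, 0], [0, 0, -1, 0, 2, 0], [0, -1, 0, 0, 0, 2]].
The roots have two lengths (squared-length ratio 2:1); the short ones are alpha_{6}. The associated Dynkin diagram is a chain of 6 nodes with a double edge at one end; the terminal node there is the unique short simple root (B_6), so the type is B_6 (the algebra so(13)).

B_6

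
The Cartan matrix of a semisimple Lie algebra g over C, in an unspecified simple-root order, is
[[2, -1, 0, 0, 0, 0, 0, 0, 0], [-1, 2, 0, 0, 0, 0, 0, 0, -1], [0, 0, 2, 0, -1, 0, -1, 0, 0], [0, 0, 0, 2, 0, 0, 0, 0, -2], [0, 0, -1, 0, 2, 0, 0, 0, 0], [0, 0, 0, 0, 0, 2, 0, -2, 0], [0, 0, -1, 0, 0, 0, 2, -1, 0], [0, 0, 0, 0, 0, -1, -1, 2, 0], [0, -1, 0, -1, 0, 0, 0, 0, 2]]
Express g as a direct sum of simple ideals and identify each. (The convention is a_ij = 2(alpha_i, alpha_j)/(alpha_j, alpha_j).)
C_4 ⊕ C_5

The diagram associated to this matrix has two connected components: the simple roots {alpha_1, alpha_2, alpha_4, alpha_9} form a chain of 4 nodes with a double edge at one end; the terminal node there is the unique long simple root (C_4), and {alpha_3, alpha_5, alpha_6, alpha_7, alpha_8} form a chain of 5 nodes with a double edge at one end; the terminal node there is the unique long simple root (C_5). A semisimple Lie algebra decomposes uniquely as the direct sum of simple ideals, one per connected component of its Dynkin diagram, so g ≅ C_4 ⊕ C_5 (dimension 36 + 55 = 91).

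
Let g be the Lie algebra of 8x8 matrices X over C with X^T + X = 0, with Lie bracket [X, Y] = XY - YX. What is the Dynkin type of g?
This is so(8) with 8 even, which has dimension 8(8-1)/2 = 28 and rank 8/2 = 4. In the classification of classical Lie algebras, the orthogonal algebra so(2n) in an even number of variables has type D_n; here n = 4, so the Dynkin diagram is a chain of 2 nodes with a fork of two nodes at one end (D_4). Hence the type is D_4.

D4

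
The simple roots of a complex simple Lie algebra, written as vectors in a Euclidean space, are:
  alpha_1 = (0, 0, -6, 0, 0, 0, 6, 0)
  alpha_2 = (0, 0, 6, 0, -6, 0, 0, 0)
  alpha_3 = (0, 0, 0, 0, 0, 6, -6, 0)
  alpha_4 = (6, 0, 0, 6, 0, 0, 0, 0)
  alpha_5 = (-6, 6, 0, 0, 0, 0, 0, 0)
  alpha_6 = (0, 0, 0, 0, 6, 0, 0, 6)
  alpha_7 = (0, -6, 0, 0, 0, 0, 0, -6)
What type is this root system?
Compute the Cartan integers a_ij = 2(alpha_i, alpha_j)/(alpha_j, alpha_j); the resulting 7x7 Cartan matrix is
[[2, -1, -1, 0, 0, 0, 0], [-1, 2, 0, 0, 0, -1, 0], [-1, 0, 2, 0, 0, 0, 0], [0, 0, 0, 2, -1, 0, 0], [0, 0, 0, -1, 2, 0, -1], [0, -1, 0, 0, 0, 2, -1], [0, 0, 0, 0, -1, -1, 2]].
All simple roots have the same length, so the diagram is simply laced. The associated Dynkin diagram is a chain of 7 nodes with single edges (A_7), so the type is A_7 (the algebra sl(8)).

A_7 (sl(8))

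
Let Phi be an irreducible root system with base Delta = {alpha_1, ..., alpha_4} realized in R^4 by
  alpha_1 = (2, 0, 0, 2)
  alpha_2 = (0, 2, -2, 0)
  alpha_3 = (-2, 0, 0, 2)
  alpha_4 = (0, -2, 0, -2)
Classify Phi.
Compute the Cartan integers a_ij = 2(alpha_i, alpha_j)/(alpha_j, alpha_j); the resulting 4x4 Cartan matrix is
[[2, 0, 0, -1], [0, 2, 0, -1], [0, 0, 2, -1], [-1, -1, -1, 2]].
All simple roots have the same length, so the diagram is simply laced. The associated Dynkin diagram is a chain of 2 nodes with a fork of two nodes at one end (D_4), so the type is D_4 (the algebra so(8)).

D_4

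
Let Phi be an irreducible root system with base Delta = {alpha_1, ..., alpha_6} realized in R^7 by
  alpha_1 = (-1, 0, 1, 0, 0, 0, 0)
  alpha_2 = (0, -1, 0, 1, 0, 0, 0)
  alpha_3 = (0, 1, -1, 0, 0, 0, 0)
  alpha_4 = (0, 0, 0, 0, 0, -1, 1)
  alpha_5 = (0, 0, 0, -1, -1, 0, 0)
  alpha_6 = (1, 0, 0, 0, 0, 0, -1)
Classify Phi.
A_6

Compute the Cartan integers a_ij = 2(alpha_i, alpha_j)/(alpha_j, alpha_j); the resulting 6x6 Cartan matrix is
[[2, 0, -1, 0, 0, -1], [0, 2, -1, 0, -1, 0], [-1, -1, 2, 0, 0, 0], [0, 0, 0, 2, 0, -1], [0, -1, 0, 0, 2, 0], [-1, 0, 0, -1, 0, 2]].
All simple roots have the same length, so the diagram is simply laced. The associated Dynkin diagram is a chain of 6 nodes with single edges (A_6), so the type is A_6 (the algebra sl(7)).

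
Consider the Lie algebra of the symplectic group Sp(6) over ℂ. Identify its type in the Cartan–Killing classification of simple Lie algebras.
type C_3

This is sp(6), which has dimension 6(6+1)/2 = 21 and rank 6/2 = 3. In the classification of classical Lie algebras, the symplectic algebra sp(2n) has type C_n; here n = 3, so the Dynkin diagram is a chain of 3 nodes with a double edge at one end; the terminal node there is the unique long simple root (C_3). Hence the type is C_3.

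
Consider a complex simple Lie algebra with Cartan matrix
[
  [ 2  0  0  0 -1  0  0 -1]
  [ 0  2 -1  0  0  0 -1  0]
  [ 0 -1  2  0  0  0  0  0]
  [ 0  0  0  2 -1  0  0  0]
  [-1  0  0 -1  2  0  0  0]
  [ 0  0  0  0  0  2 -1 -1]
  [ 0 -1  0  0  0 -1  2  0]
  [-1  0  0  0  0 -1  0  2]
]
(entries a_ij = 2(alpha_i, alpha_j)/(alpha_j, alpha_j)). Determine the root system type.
The matrix has rank 8 with 2's on the diagonal. Reading the off-diagonal entries as Dynkin edges (a single edge where a_ij = a_ji = -1; a double or triple edge where a_ij * a_ji = 2 or 3), the diagram is a chain of 8 nodes with single edges (A_8). One simple-root ordering that puts it in standard form is (alpha_3, alpha_2, alpha_7, alpha_6, alpha_8, alpha_1, alpha_5, alpha_4). So the algebra is type A_8, i.e. sl(9).

A_8 (sl(9))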